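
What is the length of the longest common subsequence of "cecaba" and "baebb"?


LCS of "cecaba" and "baebb"
DP table:
           b    a    e    b    b
      0    0    0    0    0    0
  c   0    0    0    0    0    0
  e   0    0    0    1    1    1
  c   0    0    0    1    1    1
  a   0    0    1    1    1    1
  b   0    1    1    1    2    2
  a   0    1    2    2    2    2
LCS length = dp[6][5] = 2

2


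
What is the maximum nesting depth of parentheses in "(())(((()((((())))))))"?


Input: "(())(((()((((())))))))"
Tracking depth:
  Position 0 '(': depth becomes 1
  Position 1 '(': depth becomes 2
  Position 2 ')': depth becomes 1
  Position 3 ')': depth becomes 0
  Position 4 '(': depth becomes 1
  Position 5 '(': depth becomes 2
  Position 6 '(': depth becomes 3
  Position 7 '(': depth becomes 4
  Position 8 ')': depth becomes 3
  Position 9 '(': depth becomes 4
  Position 10 '(': depth becomes 5
  Position 11 '(': depth becomes 6
  Position 12 '(': depth becomes 7
  Position 13 '(': depth becomes 8
  Position 14 ')': depth becomes 7
  Position 15 ')': depth becomes 6
  Position 16 ')': depth becomes 5
  Position 17 ')': depth becomes 4
  Position 18 ')': depth becomes 3
  Position 19 ')': depth becomes 2
  Position 20 ')': depth becomes 1
  Position 21 ')': depth becomes 0
Maximum depth reached: 8

8


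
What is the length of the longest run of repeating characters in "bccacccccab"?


Input: "bccacccccab"
Scanning for longest run:
  Position 1 ('c'): new char, reset run to 1
  Position 2 ('c'): continues run of 'c', length=2
  Position 3 ('a'): new char, reset run to 1
  Position 4 ('c'): new char, reset run to 1
  Position 5 ('c'): continues run of 'c', length=2
  Position 6 ('c'): continues run of 'c', length=3
  Position 7 ('c'): continues run of 'c', length=4
  Position 8 ('c'): continues run of 'c', length=5
  Position 9 ('a'): new char, reset run to 1
  Position 10 ('b'): new char, reset run to 1
Longest run: 'c' with length 5

5


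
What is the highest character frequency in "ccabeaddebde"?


Input: ccabeaddebde
Character counts:
  'a': 2
  'b': 2
  'c': 2
  'd': 3
  'e': 3
Maximum frequency: 3

3


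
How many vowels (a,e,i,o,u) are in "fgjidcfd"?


Input: fgjidcfd
Checking each character:
  'f' at position 0: consonant
  'g' at position 1: consonant
  'j' at position 2: consonant
  'i' at position 3: vowel (running total: 1)
  'd' at position 4: consonant
  'c' at position 5: consonant
  'f' at position 6: consonant
  'd' at position 7: consonant
Total vowels: 1

1


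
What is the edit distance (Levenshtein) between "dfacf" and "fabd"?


Computing edit distance: "dfacf" -> "fabd"
DP table:
           f    a    b    d
      0    1    2    3    4
  d   1    1    2    3    3
  f   2    1    2    3    4
  a   3    2    1    2    3
  c   4    3    2    2    3
  f   5    4    3    3    3
Edit distance = dp[5][4] = 3

3


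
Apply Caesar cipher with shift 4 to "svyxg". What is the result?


Caesar cipher: shift "svyxg" by 4
  's' (pos 18) + 4 = pos 22 = 'w'
  'v' (pos 21) + 4 = pos 25 = 'z'
  'y' (pos 24) + 4 = pos 2 = 'c'
  'x' (pos 23) + 4 = pos 1 = 'b'
  'g' (pos 6) + 4 = pos 10 = 'k'
Result: wzcbk

wzcbk


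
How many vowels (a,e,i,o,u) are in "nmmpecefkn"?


Input: nmmpecefkn
Checking each character:
  'n' at position 0: consonant
  'm' at position 1: consonant
  'm' at position 2: consonant
  'p' at position 3: consonant
  'e' at position 4: vowel (running total: 1)
  'c' at position 5: consonant
  'e' at position 6: vowel (running total: 2)
  'f' at position 7: consonant
  'k' at position 8: consonant
  'n' at position 9: consonant
Total vowels: 2

2


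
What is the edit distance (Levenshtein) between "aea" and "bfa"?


Computing edit distance: "aea" -> "bfa"
DP table:
           b    f    a
      0    1    2    3
  a   1    1    2    2
  e   2    2    2    3
  a   3    3    3    2
Edit distance = dp[3][3] = 2

2


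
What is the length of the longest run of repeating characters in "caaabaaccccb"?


Input: "caaabaaccccb"
Scanning for longest run:
  Position 1 ('a'): new char, reset run to 1
  Position 2 ('a'): continues run of 'a', length=2
  Position 3 ('a'): continues run of 'a', length=3
  Position 4 ('b'): new char, reset run to 1
  Position 5 ('a'): new char, reset run to 1
  Position 6 ('a'): continues run of 'a', length=2
  Position 7 ('c'): new char, reset run to 1
  Position 8 ('c'): continues run of 'c', length=2
  Position 9 ('c'): continues run of 'c', length=3
  Position 10 ('c'): continues run of 'c', length=4
  Position 11 ('b'): new char, reset run to 1
Longest run: 'c' with length 4

4


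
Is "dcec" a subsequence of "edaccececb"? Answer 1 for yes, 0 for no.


Check if "dcec" is a subsequence of "edaccececb"
Greedy scan:
  Position 0 ('e'): no match needed
  Position 1 ('d'): matches sub[0] = 'd'
  Position 2 ('a'): no match needed
  Position 3 ('c'): matches sub[1] = 'c'
  Position 4 ('c'): no match needed
  Position 5 ('e'): matches sub[2] = 'e'
  Position 6 ('c'): matches sub[3] = 'c'
  Position 7 ('e'): no match needed
  Position 8 ('c'): no match needed
  Position 9 ('b'): no match needed
All 4 characters matched => is a subsequence

1


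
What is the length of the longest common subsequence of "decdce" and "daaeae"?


LCS of "decdce" and "daaeae"
DP table:
           d    a    a    e    a    e
      0    0    0    0    0    0    0
  d   0    1    1    1    1    1    1
  e   0    1    1    1    2    2    2
  c   0    1    1    1    2    2    2
  d   0    1    1    1    2    2    2
  c   0    1    1    1    2    2    2
  e   0    1    1    1    2    2    3
LCS length = dp[6][6] = 3

3


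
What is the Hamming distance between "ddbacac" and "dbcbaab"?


Comparing "ddbacac" and "dbcbaab" position by position:
  Position 0: 'd' vs 'd' => same
  Position 1: 'd' vs 'b' => differ
  Position 2: 'b' vs 'c' => differ
  Position 3: 'a' vs 'b' => differ
  Position 4: 'c' vs 'a' => differ
  Position 5: 'a' vs 'a' => same
  Position 6: 'c' vs 'b' => differ
Total differences (Hamming distance): 5

5


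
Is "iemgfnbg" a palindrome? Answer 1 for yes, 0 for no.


Input: iemgfnbg
Reversed: gbnfgmei
  Compare pos 0 ('i') with pos 7 ('g'): MISMATCH
  Compare pos 1 ('e') with pos 6 ('b'): MISMATCH
  Compare pos 2 ('m') with pos 5 ('n'): MISMATCH
  Compare pos 3 ('g') with pos 4 ('f'): MISMATCH
Result: not a palindrome

0


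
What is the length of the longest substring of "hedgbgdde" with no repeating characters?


Input: "hedgbgdde"
Sliding window (track last position of each char):
  Position 0 ('h'): window [0,0] length 1 -- new best
  Position 1 ('e'): window [0,1] length 2 -- new best
  Position 2 ('d'): window [0,2] length 3 -- new best
  Position 3 ('g'): window [0,3] length 4 -- new best
  Position 4 ('b'): window [0,4] length 5 -- new best
  Position 5 ('g'): repeat (last at 3), move window start to 4
  Position 5 ('g'): window [4,5] length 2
  Position 6 ('d'): window [4,6] length 3
  Position 7 ('d'): repeat (last at 6), move window start to 7
  Position 7 ('d'): window [7,7] length 1
  Position 8 ('e'): window [7,8] length 2
Longest substring with no repeats: "hedgb" with length 5

5


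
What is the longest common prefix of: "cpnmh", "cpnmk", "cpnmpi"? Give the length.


Words: cpnmh, cpnmk, cpnmpi
  Position 0: all 'c' => match
  Position 1: all 'p' => match
  Position 2: all 'n' => match
  Position 3: all 'm' => match
  Position 4: ('h', 'k', 'p') => mismatch, stop
LCP = "cpnm" (length 4)

4


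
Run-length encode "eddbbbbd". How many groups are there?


Input: eddbbbbd
Scanning for consecutive runs:
  Group 1: 'e' x 1 (positions 0-0)
  Group 2: 'd' x 2 (positions 1-2)
  Group 3: 'b' x 4 (positions 3-6)
  Group 4: 'd' x 1 (positions 7-7)
Total groups: 4

4


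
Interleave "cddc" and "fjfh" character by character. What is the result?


Interleaving "cddc" and "fjfh":
  Position 0: 'c' from first, 'f' from second => "cf"
  Position 1: 'd' from first, 'j' from second => "dj"
  Position 2: 'd' from first, 'f' from second => "df"
  Position 3: 'c' from first, 'h' from second => "ch"
Result: cfdjdfch

cfdjdfch


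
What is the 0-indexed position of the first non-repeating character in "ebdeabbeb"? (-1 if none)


Input: ebdeabbeb
Character frequencies:
  'a': 1
  'b': 4
  'd': 1
  'e': 3
Scanning left to right for freq == 1:
  Position 0 ('e'): freq=3, skip
  Position 1 ('b'): freq=4, skip
  Position 2 ('d'): unique! => answer = 2

2


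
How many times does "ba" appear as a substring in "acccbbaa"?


Searching for "ba" in "acccbbaa"
Scanning each position:
  Position 0: "ac" => no
  Position 1: "cc" => no
  Position 2: "cc" => no
  Position 3: "cb" => no
  Position 4: "bb" => no
  Position 5: "ba" => MATCH
  Position 6: "aa" => no
Total occurrences: 1

1


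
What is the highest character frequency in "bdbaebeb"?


Input: bdbaebeb
Character counts:
  'a': 1
  'b': 4
  'd': 1
  'e': 2
Maximum frequency: 4

4


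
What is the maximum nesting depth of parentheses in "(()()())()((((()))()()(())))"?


Input: "(()()())()((((()))()()(())))"
Tracking depth:
  Position 0 '(': depth becomes 1
  Position 1 '(': depth becomes 2
  Position 2 ')': depth becomes 1
  Position 3 '(': depth becomes 2
  Position 4 ')': depth becomes 1
  Position 5 '(': depth becomes 2
  Position 6 ')': depth becomes 1
  Position 7 ')': depth becomes 0
  Position 8 '(': depth becomes 1
  Position 9 ')': depth becomes 0
  Position 10 '(': depth becomes 1
  Position 11 '(': depth becomes 2
  Position 12 '(': depth becomes 3
  Position 13 '(': depth becomes 4
  Position 14 '(': depth becomes 5
  Position 15 ')': depth becomes 4
  Position 16 ')': depth becomes 3
  Position 17 ')': depth becomes 2
  Position 18 '(': depth becomes 3
  Position 19 ')': depth becomes 2
  Position 20 '(': depth becomes 3
  Position 21 ')': depth becomes 2
  Position 22 '(': depth becomes 3
  Position 23 '(': depth becomes 4
  Position 24 ')': depth becomes 3
  Position 25 ')': depth becomes 2
  Position 26 ')': depth becomes 1
  Position 27 ')': depth becomes 0
Maximum depth reached: 5

5


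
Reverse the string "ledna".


Input: ledna
Reading characters right to left:
  Position 4: 'a'
  Position 3: 'n'
  Position 2: 'd'
  Position 1: 'e'
  Position 0: 'l'
Reversed: andel

andel


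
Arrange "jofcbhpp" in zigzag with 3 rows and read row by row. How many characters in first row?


Zigzag "jofcbhpp" into 3 rows:
Placing characters:
  'j' => row 0
  'o' => row 1
  'f' => row 2
  'c' => row 1
  'b' => row 0
  'h' => row 1
  'p' => row 2
  'p' => row 1
Rows:
  Row 0: "jb"
  Row 1: "ochp"
  Row 2: "fp"
First row length: 2

2


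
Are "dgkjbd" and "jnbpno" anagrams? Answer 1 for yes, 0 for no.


Strings: "dgkjbd", "jnbpno"
Sorted first:  bddgjk
Sorted second: bjnnop
Differ at position 1: 'd' vs 'j' => not anagrams

0


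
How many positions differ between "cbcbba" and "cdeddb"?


Comparing "cbcbba" and "cdeddb" position by position:
  Position 0: 'c' vs 'c' => same
  Position 1: 'b' vs 'd' => DIFFER
  Position 2: 'c' vs 'e' => DIFFER
  Position 3: 'b' vs 'd' => DIFFER
  Position 4: 'b' vs 'd' => DIFFER
  Position 5: 'a' vs 'b' => DIFFER
Positions that differ: 5

5


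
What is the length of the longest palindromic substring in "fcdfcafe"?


Input: "fcdfcafe"
Checking substrings for palindromes:
  No multi-char palindromic substrings found
Longest palindromic substring: "f" with length 1

1


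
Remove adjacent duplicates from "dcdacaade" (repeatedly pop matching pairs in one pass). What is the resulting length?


Input: dcdacaade
Stack-based adjacent duplicate removal:
  Read 'd': push. Stack: d
  Read 'c': push. Stack: dc
  Read 'd': push. Stack: dcd
  Read 'a': push. Stack: dcda
  Read 'c': push. Stack: dcdac
  Read 'a': push. Stack: dcdaca
  Read 'a': matches stack top 'a' => pop. Stack: dcdac
  Read 'd': push. Stack: dcdacd
  Read 'e': push. Stack: dcdacde
Final stack: "dcdacde" (length 7)

7


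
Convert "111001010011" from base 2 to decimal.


Input: "111001010011" in base 2
Positional expansion:
  Digit '1' (value 1) x 2^11 = 2048
  Digit '1' (value 1) x 2^10 = 1024
  Digit '1' (value 1) x 2^9 = 512
  Digit '0' (value 0) x 2^8 = 0
  Digit '0' (value 0) x 2^7 = 0
  Digit '1' (value 1) x 2^6 = 64
  Digit '0' (value 0) x 2^5 = 0
  Digit '1' (value 1) x 2^4 = 16
  Digit '0' (value 0) x 2^3 = 0
  Digit '0' (value 0) x 2^2 = 0
  Digit '1' (value 1) x 2^1 = 2
  Digit '1' (value 1) x 2^0 = 1
Sum = 3667

3667


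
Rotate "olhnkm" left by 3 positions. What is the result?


Input: "olhnkm", rotate left by 3
First 3 characters: "olh"
Remaining characters: "nkm"
Concatenate remaining + first: "nkm" + "olh" = "nkmolh"

nkmolh


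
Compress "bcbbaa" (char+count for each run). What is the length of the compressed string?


Input: bcbbaa
Runs:
  'b' x 1 => "b1"
  'c' x 1 => "c1"
  'b' x 2 => "b2"
  'a' x 2 => "a2"
Compressed: "b1c1b2a2"
Compressed length: 8

8


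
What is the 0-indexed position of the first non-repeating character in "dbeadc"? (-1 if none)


Input: dbeadc
Character frequencies:
  'a': 1
  'b': 1
  'c': 1
  'd': 2
  'e': 1
Scanning left to right for freq == 1:
  Position 0 ('d'): freq=2, skip
  Position 1 ('b'): unique! => answer = 1

1


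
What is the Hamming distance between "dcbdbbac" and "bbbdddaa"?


Comparing "dcbdbbac" and "bbbdddaa" position by position:
  Position 0: 'd' vs 'b' => differ
  Position 1: 'c' vs 'b' => differ
  Position 2: 'b' vs 'b' => same
  Position 3: 'd' vs 'd' => same
  Position 4: 'b' vs 'd' => differ
  Position 5: 'b' vs 'd' => differ
  Position 6: 'a' vs 'a' => same
  Position 7: 'c' vs 'a' => differ
Total differences (Hamming distance): 5

5


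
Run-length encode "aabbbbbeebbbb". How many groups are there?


Input: aabbbbbeebbbb
Scanning for consecutive runs:
  Group 1: 'a' x 2 (positions 0-1)
  Group 2: 'b' x 5 (positions 2-6)
  Group 3: 'e' x 2 (positions 7-8)
  Group 4: 'b' x 4 (positions 9-12)
Total groups: 4

4


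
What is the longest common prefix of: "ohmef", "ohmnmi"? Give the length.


Words: ohmef, ohmnmi
  Position 0: all 'o' => match
  Position 1: all 'h' => match
  Position 2: all 'm' => match
  Position 3: ('e', 'n') => mismatch, stop
LCP = "ohm" (length 3)

3


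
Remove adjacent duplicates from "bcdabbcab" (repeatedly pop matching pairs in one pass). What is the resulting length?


Input: bcdabbcab
Stack-based adjacent duplicate removal:
  Read 'b': push. Stack: b
  Read 'c': push. Stack: bc
  Read 'd': push. Stack: bcd
  Read 'a': push. Stack: bcda
  Read 'b': push. Stack: bcdab
  Read 'b': matches stack top 'b' => pop. Stack: bcda
  Read 'c': push. Stack: bcdac
  Read 'a': push. Stack: bcdaca
  Read 'b': push. Stack: bcdacab
Final stack: "bcdacab" (length 7)

7


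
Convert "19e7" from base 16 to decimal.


Input: "19e7" in base 16
Positional expansion:
  Digit '1' (value 1) x 16^3 = 4096
  Digit '9' (value 9) x 16^2 = 2304
  Digit 'e' (value 14) x 16^1 = 224
  Digit '7' (value 7) x 16^0 = 7
Sum = 6631

6631


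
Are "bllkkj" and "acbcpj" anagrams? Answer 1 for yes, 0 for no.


Strings: "bllkkj", "acbcpj"
Sorted first:  bjkkll
Sorted second: abccjp
Differ at position 0: 'b' vs 'a' => not anagrams

0


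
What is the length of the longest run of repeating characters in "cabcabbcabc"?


Input: "cabcabbcabc"
Scanning for longest run:
  Position 1 ('a'): new char, reset run to 1
  Position 2 ('b'): new char, reset run to 1
  Position 3 ('c'): new char, reset run to 1
  Position 4 ('a'): new char, reset run to 1
  Position 5 ('b'): new char, reset run to 1
  Position 6 ('b'): continues run of 'b', length=2
  Position 7 ('c'): new char, reset run to 1
  Position 8 ('a'): new char, reset run to 1
  Position 9 ('b'): new char, reset run to 1
  Position 10 ('c'): new char, reset run to 1
Longest run: 'b' with length 2

2


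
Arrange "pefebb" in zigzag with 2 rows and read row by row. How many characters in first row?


Zigzag "pefebb" into 2 rows:
Placing characters:
  'p' => row 0
  'e' => row 1
  'f' => row 0
  'e' => row 1
  'b' => row 0
  'b' => row 1
Rows:
  Row 0: "pfb"
  Row 1: "eeb"
First row length: 3

3


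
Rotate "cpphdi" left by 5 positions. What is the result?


Input: "cpphdi", rotate left by 5
First 5 characters: "cpphd"
Remaining characters: "i"
Concatenate remaining + first: "i" + "cpphd" = "icpphd"

icpphd


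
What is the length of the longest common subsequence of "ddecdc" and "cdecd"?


LCS of "ddecdc" and "cdecd"
DP table:
           c    d    e    c    d
      0    0    0    0    0    0
  d   0    0    1    1    1    1
  d   0    0    1    1    1    2
  e   0    0    1    2    2    2
  c   0    1    1    2    3    3
  d   0    1    2    2    3    4
  c   0    1    2    2    3    4
LCS length = dp[6][5] = 4

4


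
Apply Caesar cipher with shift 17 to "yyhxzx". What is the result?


Caesar cipher: shift "yyhxzx" by 17
  'y' (pos 24) + 17 = pos 15 = 'p'
  'y' (pos 24) + 17 = pos 15 = 'p'
  'h' (pos 7) + 17 = pos 24 = 'y'
  'x' (pos 23) + 17 = pos 14 = 'o'
  'z' (pos 25) + 17 = pos 16 = 'q'
  'x' (pos 23) + 17 = pos 14 = 'o'
Result: ppyoqo

ppyoqo


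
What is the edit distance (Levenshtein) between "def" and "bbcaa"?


Computing edit distance: "def" -> "bbcaa"
DP table:
           b    b    c    a    a
      0    1    2    3    4    5
  d   1    1    2    3    4    5
  e   2    2    2    3    4    5
  f   3    3    3    3    4    5
Edit distance = dp[3][5] = 5

5


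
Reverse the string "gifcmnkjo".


Input: gifcmnkjo
Reading characters right to left:
  Position 8: 'o'
  Position 7: 'j'
  Position 6: 'k'
  Position 5: 'n'
  Position 4: 'm'
  Position 3: 'c'
  Position 2: 'f'
  Position 1: 'i'
  Position 0: 'g'
Reversed: ojknmcfig

ojknmcfig


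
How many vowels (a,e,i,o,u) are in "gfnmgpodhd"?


Input: gfnmgpodhd
Checking each character:
  'g' at position 0: consonant
  'f' at position 1: consonant
  'n' at position 2: consonant
  'm' at position 3: consonant
  'g' at position 4: consonant
  'p' at position 5: consonant
  'o' at position 6: vowel (running total: 1)
  'd' at position 7: consonant
  'h' at position 8: consonant
  'd' at position 9: consonant
Total vowels: 1

1


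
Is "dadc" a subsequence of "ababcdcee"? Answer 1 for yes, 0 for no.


Check if "dadc" is a subsequence of "ababcdcee"
Greedy scan:
  Position 0 ('a'): no match needed
  Position 1 ('b'): no match needed
  Position 2 ('a'): no match needed
  Position 3 ('b'): no match needed
  Position 4 ('c'): no match needed
  Position 5 ('d'): matches sub[0] = 'd'
  Position 6 ('c'): no match needed
  Position 7 ('e'): no match needed
  Position 8 ('e'): no match needed
Only matched 1/4 characters => not a subsequence

0


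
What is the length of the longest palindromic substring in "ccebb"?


Input: "ccebb"
Checking substrings for palindromes:
  [0:2] "cc" (len 2) => palindrome
  [3:5] "bb" (len 2) => palindrome
Longest palindromic substring: "cc" with length 2

2


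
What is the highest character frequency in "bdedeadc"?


Input: bdedeadc
Character counts:
  'a': 1
  'b': 1
  'c': 1
  'd': 3
  'e': 2
Maximum frequency: 3

3


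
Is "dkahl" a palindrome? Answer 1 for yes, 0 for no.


Input: dkahl
Reversed: lhakd
  Compare pos 0 ('d') with pos 4 ('l'): MISMATCH
  Compare pos 1 ('k') with pos 3 ('h'): MISMATCH
Result: not a palindrome

0


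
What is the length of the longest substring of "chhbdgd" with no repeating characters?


Input: "chhbdgd"
Sliding window (track last position of each char):
  Position 0 ('c'): window [0,0] length 1 -- new best
  Position 1 ('h'): window [0,1] length 2 -- new best
  Position 2 ('h'): repeat (last at 1), move window start to 2
  Position 2 ('h'): window [2,2] length 1
  Position 3 ('b'): window [2,3] length 2
  Position 4 ('d'): window [2,4] length 3 -- new best
  Position 5 ('g'): window [2,5] length 4 -- new best
  Position 6 ('d'): repeat (last at 4), move window start to 5
  Position 6 ('d'): window [5,6] length 2
Longest substring with no repeats: "hbdg" with length 4

4


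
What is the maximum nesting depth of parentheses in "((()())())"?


Input: "((()())())"
Tracking depth:
  Position 0 '(': depth becomes 1
  Position 1 '(': depth becomes 2
  Position 2 '(': depth becomes 3
  Position 3 ')': depth becomes 2
  Position 4 '(': depth becomes 3
  Position 5 ')': depth becomes 2
  Position 6 ')': depth becomes 1
  Position 7 '(': depth becomes 2
  Position 8 ')': depth becomes 1
  Position 9 ')': depth becomes 0
Maximum depth reached: 3

3


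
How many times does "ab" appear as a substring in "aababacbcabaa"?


Searching for "ab" in "aababacbcabaa"
Scanning each position:
  Position 0: "aa" => no
  Position 1: "ab" => MATCH
  Position 2: "ba" => no
  Position 3: "ab" => MATCH
  Position 4: "ba" => no
  Position 5: "ac" => no
  Position 6: "cb" => no
  Position 7: "bc" => no
  Position 8: "ca" => no
  Position 9: "ab" => MATCH
  Position 10: "ba" => no
  Position 11: "aa" => no
Total occurrences: 3

3


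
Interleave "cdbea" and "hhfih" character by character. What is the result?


Interleaving "cdbea" and "hhfih":
  Position 0: 'c' from first, 'h' from second => "ch"
  Position 1: 'd' from first, 'h' from second => "dh"
  Position 2: 'b' from first, 'f' from second => "bf"
  Position 3: 'e' from first, 'i' from second => "ei"
  Position 4: 'a' from first, 'h' from second => "ah"
Result: chdhbfeiah

chdhbfeiah


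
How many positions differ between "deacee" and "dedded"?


Comparing "deacee" and "dedded" position by position:
  Position 0: 'd' vs 'd' => same
  Position 1: 'e' vs 'e' => same
  Position 2: 'a' vs 'd' => DIFFER
  Position 3: 'c' vs 'd' => DIFFER
  Position 4: 'e' vs 'e' => same
  Position 5: 'e' vs 'd' => DIFFER
Positions that differ: 3

3


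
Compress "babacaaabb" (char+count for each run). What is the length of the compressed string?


Input: babacaaabb
Runs:
  'b' x 1 => "b1"
  'a' x 1 => "a1"
  'b' x 1 => "b1"
  'a' x 1 => "a1"
  'c' x 1 => "c1"
  'a' x 3 => "a3"
  'b' x 2 => "b2"
Compressed: "b1a1b1a1c1a3b2"
Compressed length: 14

14


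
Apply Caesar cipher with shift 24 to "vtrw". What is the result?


Caesar cipher: shift "vtrw" by 24
  'v' (pos 21) + 24 = pos 19 = 't'
  't' (pos 19) + 24 = pos 17 = 'r'
  'r' (pos 17) + 24 = pos 15 = 'p'
  'w' (pos 22) + 24 = pos 20 = 'u'
Result: trpu

trpu


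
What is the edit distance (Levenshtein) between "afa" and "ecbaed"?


Computing edit distance: "afa" -> "ecbaed"
DP table:
           e    c    b    a    e    d
      0    1    2    3    4    5    6
  a   1    1    2    3    3    4    5
  f   2    2    2    3    4    4    5
  a   3    3    3    3    3    4    5
Edit distance = dp[3][6] = 5

5


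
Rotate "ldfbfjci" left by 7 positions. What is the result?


Input: "ldfbfjci", rotate left by 7
First 7 characters: "ldfbfjc"
Remaining characters: "i"
Concatenate remaining + first: "i" + "ldfbfjc" = "ildfbfjc"

ildfbfjc


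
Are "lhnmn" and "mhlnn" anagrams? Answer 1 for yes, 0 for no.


Strings: "lhnmn", "mhlnn"
Sorted first:  hlmnn
Sorted second: hlmnn
Sorted forms match => anagrams

1


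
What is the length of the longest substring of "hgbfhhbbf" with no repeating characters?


Input: "hgbfhhbbf"
Sliding window (track last position of each char):
  Position 0 ('h'): window [0,0] length 1 -- new best
  Position 1 ('g'): window [0,1] length 2 -- new best
  Position 2 ('b'): window [0,2] length 3 -- new best
  Position 3 ('f'): window [0,3] length 4 -- new best
  Position 4 ('h'): repeat (last at 0), move window start to 1
  Position 4 ('h'): window [1,4] length 4
  Position 5 ('h'): repeat (last at 4), move window start to 5
  Position 5 ('h'): window [5,5] length 1
  Position 6 ('b'): window [5,6] length 2
  Position 7 ('b'): repeat (last at 6), move window start to 7
  Position 7 ('b'): window [7,7] length 1
  Position 8 ('f'): window [7,8] length 2
Longest substring with no repeats: "hgbf" with length 4

4


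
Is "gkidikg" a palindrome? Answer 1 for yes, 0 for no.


Input: gkidikg
Reversed: gkidikg
  Compare pos 0 ('g') with pos 6 ('g'): match
  Compare pos 1 ('k') with pos 5 ('k'): match
  Compare pos 2 ('i') with pos 4 ('i'): match
Result: palindrome

1


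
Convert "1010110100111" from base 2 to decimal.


Input: "1010110100111" in base 2
Positional expansion:
  Digit '1' (value 1) x 2^12 = 4096
  Digit '0' (value 0) x 2^11 = 0
  Digit '1' (value 1) x 2^10 = 1024
  Digit '0' (value 0) x 2^9 = 0
  Digit '1' (value 1) x 2^8 = 256
  Digit '1' (value 1) x 2^7 = 128
  Digit '0' (value 0) x 2^6 = 0
  Digit '1' (value 1) x 2^5 = 32
  Digit '0' (value 0) x 2^4 = 0
  Digit '0' (value 0) x 2^3 = 0
  Digit '1' (value 1) x 2^2 = 4
  Digit '1' (value 1) x 2^1 = 2
  Digit '1' (value 1) x 2^0 = 1
Sum = 5543

5543


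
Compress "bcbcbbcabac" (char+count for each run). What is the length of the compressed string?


Input: bcbcbbcabac
Runs:
  'b' x 1 => "b1"
  'c' x 1 => "c1"
  'b' x 1 => "b1"
  'c' x 1 => "c1"
  'b' x 2 => "b2"
  'c' x 1 => "c1"
  'a' x 1 => "a1"
  'b' x 1 => "b1"
  'a' x 1 => "a1"
  'c' x 1 => "c1"
Compressed: "b1c1b1c1b2c1a1b1a1c1"
Compressed length: 20

20


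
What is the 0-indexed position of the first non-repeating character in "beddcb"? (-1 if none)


Input: beddcb
Character frequencies:
  'b': 2
  'c': 1
  'd': 2
  'e': 1
Scanning left to right for freq == 1:
  Position 0 ('b'): freq=2, skip
  Position 1 ('e'): unique! => answer = 1

1


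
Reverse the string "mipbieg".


Input: mipbieg
Reading characters right to left:
  Position 6: 'g'
  Position 5: 'e'
  Position 4: 'i'
  Position 3: 'b'
  Position 2: 'p'
  Position 1: 'i'
  Position 0: 'm'
Reversed: geibpim

geibpim


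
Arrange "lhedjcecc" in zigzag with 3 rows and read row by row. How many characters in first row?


Zigzag "lhedjcecc" into 3 rows:
Placing characters:
  'l' => row 0
  'h' => row 1
  'e' => row 2
  'd' => row 1
  'j' => row 0
  'c' => row 1
  'e' => row 2
  'c' => row 1
  'c' => row 0
Rows:
  Row 0: "ljc"
  Row 1: "hdcc"
  Row 2: "ee"
First row length: 3

3


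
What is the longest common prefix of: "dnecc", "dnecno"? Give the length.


Words: dnecc, dnecno
  Position 0: all 'd' => match
  Position 1: all 'n' => match
  Position 2: all 'e' => match
  Position 3: all 'c' => match
  Position 4: ('c', 'n') => mismatch, stop
LCP = "dnec" (length 4)

4


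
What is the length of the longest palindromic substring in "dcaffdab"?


Input: "dcaffdab"
Checking substrings for palindromes:
  [3:5] "ff" (len 2) => palindrome
Longest palindromic substring: "ff" with length 2

2


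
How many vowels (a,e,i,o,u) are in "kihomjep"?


Input: kihomjep
Checking each character:
  'k' at position 0: consonant
  'i' at position 1: vowel (running total: 1)
  'h' at position 2: consonant
  'o' at position 3: vowel (running total: 2)
  'm' at position 4: consonant
  'j' at position 5: consonant
  'e' at position 6: vowel (running total: 3)
  'p' at position 7: consonant
Total vowels: 3

3


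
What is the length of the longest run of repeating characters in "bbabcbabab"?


Input: "bbabcbabab"
Scanning for longest run:
  Position 1 ('b'): continues run of 'b', length=2
  Position 2 ('a'): new char, reset run to 1
  Position 3 ('b'): new char, reset run to 1
  Position 4 ('c'): new char, reset run to 1
  Position 5 ('b'): new char, reset run to 1
  Position 6 ('a'): new char, reset run to 1
  Position 7 ('b'): new char, reset run to 1
  Position 8 ('a'): new char, reset run to 1
  Position 9 ('b'): new char, reset run to 1
Longest run: 'b' with length 2

2


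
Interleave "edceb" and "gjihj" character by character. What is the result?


Interleaving "edceb" and "gjihj":
  Position 0: 'e' from first, 'g' from second => "eg"
  Position 1: 'd' from first, 'j' from second => "dj"
  Position 2: 'c' from first, 'i' from second => "ci"
  Position 3: 'e' from first, 'h' from second => "eh"
  Position 4: 'b' from first, 'j' from second => "bj"
Result: egdjciehbj

egdjciehbj


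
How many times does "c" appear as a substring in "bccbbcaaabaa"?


Searching for "c" in "bccbbcaaabaa"
Scanning each position:
  Position 0: "b" => no
  Position 1: "c" => MATCH
  Position 2: "c" => MATCH
  Position 3: "b" => no
  Position 4: "b" => no
  Position 5: "c" => MATCH
  Position 6: "a" => no
  Position 7: "a" => no
  Position 8: "a" => no
  Position 9: "b" => no
  Position 10: "a" => no
  Position 11: "a" => no
Total occurrences: 3

3


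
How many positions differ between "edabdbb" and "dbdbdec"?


Comparing "edabdbb" and "dbdbdec" position by position:
  Position 0: 'e' vs 'd' => DIFFER
  Position 1: 'd' vs 'b' => DIFFER
  Position 2: 'a' vs 'd' => DIFFER
  Position 3: 'b' vs 'b' => same
  Position 4: 'd' vs 'd' => same
  Position 5: 'b' vs 'e' => DIFFER
  Position 6: 'b' vs 'c' => DIFFER
Positions that differ: 5

5


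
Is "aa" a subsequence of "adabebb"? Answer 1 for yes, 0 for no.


Check if "aa" is a subsequence of "adabebb"
Greedy scan:
  Position 0 ('a'): matches sub[0] = 'a'
  Position 1 ('d'): no match needed
  Position 2 ('a'): matches sub[1] = 'a'
  Position 3 ('b'): no match needed
  Position 4 ('e'): no match needed
  Position 5 ('b'): no match needed
  Position 6 ('b'): no match needed
All 2 characters matched => is a subsequence

1


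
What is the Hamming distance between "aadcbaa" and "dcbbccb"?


Comparing "aadcbaa" and "dcbbccb" position by position:
  Position 0: 'a' vs 'd' => differ
  Position 1: 'a' vs 'c' => differ
  Position 2: 'd' vs 'b' => differ
  Position 3: 'c' vs 'b' => differ
  Position 4: 'b' vs 'c' => differ
  Position 5: 'a' vs 'c' => differ
  Position 6: 'a' vs 'b' => differ
Total differences (Hamming distance): 7

7


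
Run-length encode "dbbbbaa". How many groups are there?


Input: dbbbbaa
Scanning for consecutive runs:
  Group 1: 'd' x 1 (positions 0-0)
  Group 2: 'b' x 4 (positions 1-4)
  Group 3: 'a' x 2 (positions 5-6)
Total groups: 3

3


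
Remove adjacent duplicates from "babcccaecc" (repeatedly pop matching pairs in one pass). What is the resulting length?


Input: babcccaecc
Stack-based adjacent duplicate removal:
  Read 'b': push. Stack: b
  Read 'a': push. Stack: ba
  Read 'b': push. Stack: bab
  Read 'c': push. Stack: babc
  Read 'c': matches stack top 'c' => pop. Stack: bab
  Read 'c': push. Stack: babc
  Read 'a': push. Stack: babca
  Read 'e': push. Stack: babcae
  Read 'c': push. Stack: babcaec
  Read 'c': matches stack top 'c' => pop. Stack: babcae
Final stack: "babcae" (length 6)

6


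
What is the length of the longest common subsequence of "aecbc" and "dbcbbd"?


LCS of "aecbc" and "dbcbbd"
DP table:
           d    b    c    b    b    d
      0    0    0    0    0    0    0
  a   0    0    0    0    0    0    0
  e   0    0    0    0    0    0    0
  c   0    0    0    1    1    1    1
  b   0    0    1    1    2    2    2
  c   0    0    1    2    2    2    2
LCS length = dp[5][6] = 2

2


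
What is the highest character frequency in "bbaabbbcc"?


Input: bbaabbbcc
Character counts:
  'a': 2
  'b': 5
  'c': 2
Maximum frequency: 5

5


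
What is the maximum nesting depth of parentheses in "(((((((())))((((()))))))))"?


Input: "(((((((())))((((()))))))))"
Tracking depth:
  Position 0 '(': depth becomes 1
  Position 1 '(': depth becomes 2
  Position 2 '(': depth becomes 3
  Position 3 '(': depth becomes 4
  Position 4 '(': depth becomes 5
  Position 5 '(': depth becomes 6
  Position 6 '(': depth becomes 7
  Position 7 '(': depth becomes 8
  Position 8 ')': depth becomes 7
  Position 9 ')': depth becomes 6
  Position 10 ')': depth becomes 5
  Position 11 ')': depth becomes 4
  Position 12 '(': depth becomes 5
  Position 13 '(': depth becomes 6
  Position 14 '(': depth becomes 7
  Position 15 '(': depth becomes 8
  Position 16 '(': depth becomes 9
  Position 17 ')': depth becomes 8
  Position 18 ')': depth becomes 7
  Position 19 ')': depth becomes 6
  Position 20 ')': depth becomes 5
  Position 21 ')': depth becomes 4
  Position 22 ')': depth becomes 3
  Position 23 ')': depth becomes 2
  Position 24 ')': depth becomes 1
  Position 25 ')': depth becomes 0
Maximum depth reached: 9

9


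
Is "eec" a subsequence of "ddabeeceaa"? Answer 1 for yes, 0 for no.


Check if "eec" is a subsequence of "ddabeeceaa"
Greedy scan:
  Position 0 ('d'): no match needed
  Position 1 ('d'): no match needed
  Position 2 ('a'): no match needed
  Position 3 ('b'): no match needed
  Position 4 ('e'): matches sub[0] = 'e'
  Position 5 ('e'): matches sub[1] = 'e'
  Position 6 ('c'): matches sub[2] = 'c'
  Position 7 ('e'): no match needed
  Position 8 ('a'): no match needed
  Position 9 ('a'): no match needed
All 3 characters matched => is a subsequence

1


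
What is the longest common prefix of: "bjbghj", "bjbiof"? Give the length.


Words: bjbghj, bjbiof
  Position 0: all 'b' => match
  Position 1: all 'j' => match
  Position 2: all 'b' => match
  Position 3: ('g', 'i') => mismatch, stop
LCP = "bjb" (length 3)

3


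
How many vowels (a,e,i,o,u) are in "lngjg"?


Input: lngjg
Checking each character:
  'l' at position 0: consonant
  'n' at position 1: consonant
  'g' at position 2: consonant
  'j' at position 3: consonant
  'g' at position 4: consonant
Total vowels: 0

0


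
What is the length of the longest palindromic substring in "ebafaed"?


Input: "ebafaed"
Checking substrings for palindromes:
  [2:5] "afa" (len 3) => palindrome
Longest palindromic substring: "afa" with length 3

3


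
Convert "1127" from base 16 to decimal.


Input: "1127" in base 16
Positional expansion:
  Digit '1' (value 1) x 16^3 = 4096
  Digit '1' (value 1) x 16^2 = 256
  Digit '2' (value 2) x 16^1 = 32
  Digit '7' (value 7) x 16^0 = 7
Sum = 4391

4391


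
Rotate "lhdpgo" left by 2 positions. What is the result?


Input: "lhdpgo", rotate left by 2
First 2 characters: "lh"
Remaining characters: "dpgo"
Concatenate remaining + first: "dpgo" + "lh" = "dpgolh"

dpgolh


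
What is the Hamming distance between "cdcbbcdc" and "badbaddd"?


Comparing "cdcbbcdc" and "badbaddd" position by position:
  Position 0: 'c' vs 'b' => differ
  Position 1: 'd' vs 'a' => differ
  Position 2: 'c' vs 'd' => differ
  Position 3: 'b' vs 'b' => same
  Position 4: 'b' vs 'a' => differ
  Position 5: 'c' vs 'd' => differ
  Position 6: 'd' vs 'd' => same
  Position 7: 'c' vs 'd' => differ
Total differences (Hamming distance): 6

6


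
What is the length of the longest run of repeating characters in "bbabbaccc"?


Input: "bbabbaccc"
Scanning for longest run:
  Position 1 ('b'): continues run of 'b', length=2
  Position 2 ('a'): new char, reset run to 1
  Position 3 ('b'): new char, reset run to 1
  Position 4 ('b'): continues run of 'b', length=2
  Position 5 ('a'): new char, reset run to 1
  Position 6 ('c'): new char, reset run to 1
  Position 7 ('c'): continues run of 'c', length=2
  Position 8 ('c'): continues run of 'c', length=3
Longest run: 'c' with length 3

3


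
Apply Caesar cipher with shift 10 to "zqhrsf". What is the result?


Caesar cipher: shift "zqhrsf" by 10
  'z' (pos 25) + 10 = pos 9 = 'j'
  'q' (pos 16) + 10 = pos 0 = 'a'
  'h' (pos 7) + 10 = pos 17 = 'r'
  'r' (pos 17) + 10 = pos 1 = 'b'
  's' (pos 18) + 10 = pos 2 = 'c'
  'f' (pos 5) + 10 = pos 15 = 'p'
Result: jarbcp

jarbcp


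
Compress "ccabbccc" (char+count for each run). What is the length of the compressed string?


Input: ccabbccc
Runs:
  'c' x 2 => "c2"
  'a' x 1 => "a1"
  'b' x 2 => "b2"
  'c' x 3 => "c3"
Compressed: "c2a1b2c3"
Compressed length: 8

8


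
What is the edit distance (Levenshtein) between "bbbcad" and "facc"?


Computing edit distance: "bbbcad" -> "facc"
DP table:
           f    a    c    c
      0    1    2    3    4
  b   1    1    2    3    4
  b   2    2    2    3    4
  b   3    3    3    3    4
  c   4    4    4    3    3
  a   5    5    4    4    4
  d   6    6    5    5    5
Edit distance = dp[6][4] = 5

5


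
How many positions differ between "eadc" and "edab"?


Comparing "eadc" and "edab" position by position:
  Position 0: 'e' vs 'e' => same
  Position 1: 'a' vs 'd' => DIFFER
  Position 2: 'd' vs 'a' => DIFFER
  Position 3: 'c' vs 'b' => DIFFER
Positions that differ: 3

3


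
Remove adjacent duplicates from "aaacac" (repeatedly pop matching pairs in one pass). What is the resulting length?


Input: aaacac
Stack-based adjacent duplicate removal:
  Read 'a': push. Stack: a
  Read 'a': matches stack top 'a' => pop. Stack: (empty)
  Read 'a': push. Stack: a
  Read 'c': push. Stack: ac
  Read 'a': push. Stack: aca
  Read 'c': push. Stack: acac
Final stack: "acac" (length 4)

4


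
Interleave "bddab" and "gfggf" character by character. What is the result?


Interleaving "bddab" and "gfggf":
  Position 0: 'b' from first, 'g' from second => "bg"
  Position 1: 'd' from first, 'f' from second => "df"
  Position 2: 'd' from first, 'g' from second => "dg"
  Position 3: 'a' from first, 'g' from second => "ag"
  Position 4: 'b' from first, 'f' from second => "bf"
Result: bgdfdgagbf

bgdfdgagbf


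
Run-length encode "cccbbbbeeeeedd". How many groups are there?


Input: cccbbbbeeeeedd
Scanning for consecutive runs:
  Group 1: 'c' x 3 (positions 0-2)
  Group 2: 'b' x 4 (positions 3-6)
  Group 3: 'e' x 5 (positions 7-11)
  Group 4: 'd' x 2 (positions 12-13)
Total groups: 4

4


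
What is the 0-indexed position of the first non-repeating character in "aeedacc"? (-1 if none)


Input: aeedacc
Character frequencies:
  'a': 2
  'c': 2
  'd': 1
  'e': 2
Scanning left to right for freq == 1:
  Position 0 ('a'): freq=2, skip
  Position 1 ('e'): freq=2, skip
  Position 2 ('e'): freq=2, skip
  Position 3 ('d'): unique! => answer = 3

3


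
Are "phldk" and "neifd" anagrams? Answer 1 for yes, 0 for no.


Strings: "phldk", "neifd"
Sorted first:  dhklp
Sorted second: defin
Differ at position 1: 'h' vs 'e' => not anagrams

0


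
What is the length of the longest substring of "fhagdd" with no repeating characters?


Input: "fhagdd"
Sliding window (track last position of each char):
  Position 0 ('f'): window [0,0] length 1 -- new best
  Position 1 ('h'): window [0,1] length 2 -- new best
  Position 2 ('a'): window [0,2] length 3 -- new best
  Position 3 ('g'): window [0,3] length 4 -- new best
  Position 4 ('d'): window [0,4] length 5 -- new best
  Position 5 ('d'): repeat (last at 4), move window start to 5
  Position 5 ('d'): window [5,5] length 1
Longest substring with no repeats: "fhagd" with length 5

5


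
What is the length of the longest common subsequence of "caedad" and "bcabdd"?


LCS of "caedad" and "bcabdd"
DP table:
           b    c    a    b    d    d
      0    0    0    0    0    0    0
  c   0    0    1    1    1    1    1
  a   0    0    1    2    2    2    2
  e   0    0    1    2    2    2    2
  d   0    0    1    2    2    3    3
  a   0    0    1    2    2    3    3
  d   0    0    1    2    2    3    4
LCS length = dp[6][6] = 4

4


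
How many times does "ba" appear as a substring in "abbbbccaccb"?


Searching for "ba" in "abbbbccaccb"
Scanning each position:
  Position 0: "ab" => no
  Position 1: "bb" => no
  Position 2: "bb" => no
  Position 3: "bb" => no
  Position 4: "bc" => no
  Position 5: "cc" => no
  Position 6: "ca" => no
  Position 7: "ac" => no
  Position 8: "cc" => no
  Position 9: "cb" => no
Total occurrences: 0

0


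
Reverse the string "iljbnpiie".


Input: iljbnpiie
Reading characters right to left:
  Position 8: 'e'
  Position 7: 'i'
  Position 6: 'i'
  Position 5: 'p'
  Position 4: 'n'
  Position 3: 'b'
  Position 2: 'j'
  Position 1: 'l'
  Position 0: 'i'
Reversed: eiipnbjli

eiipnbjli


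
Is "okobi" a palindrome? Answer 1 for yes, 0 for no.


Input: okobi
Reversed: iboko
  Compare pos 0 ('o') with pos 4 ('i'): MISMATCH
  Compare pos 1 ('k') with pos 3 ('b'): MISMATCH
Result: not a palindrome

0


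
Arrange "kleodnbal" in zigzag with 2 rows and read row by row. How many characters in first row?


Zigzag "kleodnbal" into 2 rows:
Placing characters:
  'k' => row 0
  'l' => row 1
  'e' => row 0
  'o' => row 1
  'd' => row 0
  'n' => row 1
  'b' => row 0
  'a' => row 1
  'l' => row 0
Rows:
  Row 0: "kedbl"
  Row 1: "lona"
First row length: 5

5
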